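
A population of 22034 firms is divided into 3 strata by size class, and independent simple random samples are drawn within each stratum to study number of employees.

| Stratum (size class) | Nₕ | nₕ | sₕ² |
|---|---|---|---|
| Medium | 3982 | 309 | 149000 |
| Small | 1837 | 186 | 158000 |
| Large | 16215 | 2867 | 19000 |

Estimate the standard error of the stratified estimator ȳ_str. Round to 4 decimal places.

4.7736

Var(ȳ_str) = Σₕ Wₕ²(1 − fₕ)sₕ²/nₕ with Wₕ = Nₕ/N, N = 22034.
Medium: Wₕ = 0.18072070; term = 0.18072070²·(1 − 0.07759920)·149000/309 = 14.526577.
Small: Wₕ = 0.08337115; term = 0.08337115²·(1 − 0.10125204)·158000/186 = 5.3065674.
Large: Wₕ = 0.73590814; term = 0.73590814²·(1 − 0.17681159)·19000/2867 = 2.9544209.
Sum = 22.787565.
SE = √(22.787565) = 4.7736.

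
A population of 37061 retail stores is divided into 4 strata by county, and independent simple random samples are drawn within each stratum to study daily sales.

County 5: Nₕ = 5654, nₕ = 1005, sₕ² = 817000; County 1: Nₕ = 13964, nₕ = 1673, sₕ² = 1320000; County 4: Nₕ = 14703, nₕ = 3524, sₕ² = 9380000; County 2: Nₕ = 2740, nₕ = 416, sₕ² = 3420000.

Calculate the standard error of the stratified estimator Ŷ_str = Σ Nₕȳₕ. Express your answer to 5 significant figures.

804140

Var(Ŷ_str) = Σₕ Nₕ²(1 − fₕ)sₕ²/nₕ.
County 5: 5654²·(1 − 1005/5654)·817000/1005 = 2.1368368 × 10^10.
County 1: 13964²·(1 − 1673/13964)·1320000/1673 = 1.3541758 × 10^11.
County 4: 14703²·(1 − 3524/14703)·9380000/3524 = 4.3749778 × 10^11.
County 2: 2740²·(1 − 416/2740)·3420000/416 = 5.2350335 × 10^10.
Sum = 6.4663406 × 10^11.
SE = √(6.4663406 × 10^11) = 804140.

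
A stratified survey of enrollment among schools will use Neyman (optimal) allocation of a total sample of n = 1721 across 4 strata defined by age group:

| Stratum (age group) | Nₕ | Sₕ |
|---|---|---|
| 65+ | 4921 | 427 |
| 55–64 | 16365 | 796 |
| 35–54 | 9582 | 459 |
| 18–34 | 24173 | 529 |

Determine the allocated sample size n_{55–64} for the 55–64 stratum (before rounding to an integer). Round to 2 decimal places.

693.79

Neyman allocation: nₕ = n·NₕSₕ / Σⱼ NⱼSⱼ.
Σ NⱼSⱼ = 4921·427 + 16365·796 + 9582·459 + 24173·529 = 3.2313462 × 10^7.
n_{55–64} = 1721·16365·796 / (3.2313462 × 10^7) = 693.79.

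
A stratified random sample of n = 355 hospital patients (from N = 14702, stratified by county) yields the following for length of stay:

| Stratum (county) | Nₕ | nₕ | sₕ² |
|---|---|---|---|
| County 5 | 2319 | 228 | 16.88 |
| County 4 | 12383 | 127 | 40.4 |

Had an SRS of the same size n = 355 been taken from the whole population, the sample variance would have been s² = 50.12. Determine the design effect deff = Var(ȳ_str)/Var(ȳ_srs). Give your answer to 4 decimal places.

1.6332

Var(ȳ_str) = Σ Wₕ²(1−fₕ)sₕ²/nₕ with Wₕ = Nₕ/14702:
  County 5: (2319/14702)²·(1−228/2319)·16.88/228 = 0.0016608849
  County 4: (12383/14702)²·(1−127/12383)·40.4/127 = 0.22335693
  → Var(ȳ_str) = 0.22501781.
Var(ȳ_srs) = (1 − 355/14702)·50.12/355 = 0.13777404.
deff = 0.22501781 / 0.13777404 = 1.6332.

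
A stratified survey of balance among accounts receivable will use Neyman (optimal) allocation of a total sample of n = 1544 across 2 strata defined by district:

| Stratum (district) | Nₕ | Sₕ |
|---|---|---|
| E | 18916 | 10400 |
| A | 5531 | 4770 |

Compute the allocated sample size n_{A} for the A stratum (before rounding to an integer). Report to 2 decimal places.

182.58

Neyman allocation: nₕ = n·NₕSₕ / Σⱼ NⱼSⱼ.
Σ NⱼSⱼ = 18916·10400 + 5531·4770 = 2.2310927 × 10^8.
n_{A} = 1544·5531·4770 / (2.2310927 × 10^8) = 182.58.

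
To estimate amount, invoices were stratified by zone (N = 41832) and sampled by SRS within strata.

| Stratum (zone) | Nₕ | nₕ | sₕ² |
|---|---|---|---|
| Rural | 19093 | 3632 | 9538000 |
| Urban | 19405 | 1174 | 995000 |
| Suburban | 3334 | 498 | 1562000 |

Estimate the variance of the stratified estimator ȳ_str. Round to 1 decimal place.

Var(ȳ_str) = Σₕ Wₕ²(1 − fₕ)sₕ²/nₕ with Wₕ = Nₕ/N, N = 41832.
Rural: Wₕ = 0.45642092; term = 0.45642092²·(1 − 0.19022678)·9538000/3632 = 443.00229.
Urban: Wₕ = 0.46387933; term = 0.46387933²·(1 − 0.06049987)·995000/1174 = 171.34122.
Suburban: Wₕ = 0.07969975; term = 0.07969975²·(1 − 0.14937013)·1562000/498 = 16.947524.
Sum = 631.29103.

631.3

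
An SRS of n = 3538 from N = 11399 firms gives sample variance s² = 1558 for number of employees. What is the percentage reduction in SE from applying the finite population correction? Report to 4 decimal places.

16.9565

f = n/N = 3538/11399 = 0.31037810.
SE_no-fpc = √(s²/n) = 0.66359761; SE_fpc = √((1−f)s²/n) = 0.55107452.
Ratio = √(1−f) = 0.83043476. Reduction = 100·(1 − 0.83043476) = 16.9565%.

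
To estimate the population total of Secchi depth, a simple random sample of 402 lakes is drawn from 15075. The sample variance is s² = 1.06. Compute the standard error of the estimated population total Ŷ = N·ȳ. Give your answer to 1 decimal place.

763.7

Var(Ŷ) = N²·Var(ȳ) = N²·(1 − n/N)·s²/n.
f = 402/15075 = 0.02666667; Var(ȳ) = 0.97333333·1.06/402 = 0.0025665008.
Var(Ŷ) = 15075² · 0.0025665008 = 583251.74.
SE(Ŷ) = √(583251.74) = 763.7.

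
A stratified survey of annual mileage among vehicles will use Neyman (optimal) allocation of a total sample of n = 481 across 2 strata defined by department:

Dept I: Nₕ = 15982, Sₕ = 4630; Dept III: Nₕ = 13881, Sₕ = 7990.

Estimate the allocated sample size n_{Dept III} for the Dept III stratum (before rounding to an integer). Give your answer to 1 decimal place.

288.5

Neyman allocation: nₕ = n·NₕSₕ / Σⱼ NⱼSⱼ.
Σ NⱼSⱼ = 15982·4630 + 13881·7990 = 1.8490585 × 10^8.
n_{Dept III} = 481·13881·7990 / (1.8490585 × 10^8) = 288.5.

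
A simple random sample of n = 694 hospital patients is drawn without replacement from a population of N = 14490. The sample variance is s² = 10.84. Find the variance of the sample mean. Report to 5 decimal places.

0.01487

Under SRS without replacement, Var(ȳ) = (1 − f)·s²/n with f = n/N = 694/14490 = 0.04789510.
Var(ȳ) = (1 − 0.04789510)·10.84/694 = 0.95210490·0.015619597 = 0.014871494.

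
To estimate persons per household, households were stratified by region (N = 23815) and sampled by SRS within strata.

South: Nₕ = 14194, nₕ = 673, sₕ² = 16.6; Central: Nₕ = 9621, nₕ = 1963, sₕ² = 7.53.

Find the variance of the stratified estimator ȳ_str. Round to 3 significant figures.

Var(ȳ_str) = Σₕ Wₕ²(1 − fₕ)sₕ²/nₕ with Wₕ = Nₕ/N, N = 23815.
South: Wₕ = 0.59601092; term = 0.59601092²·(1 − 0.04741440)·16.6/673 = 0.0083465205.
Central: Wₕ = 0.40398908; term = 0.40398908²·(1 − 0.20403284)·7.53/1963 = 4.9832088 × 10^-4.
Sum = 0.0088448414.

0.00884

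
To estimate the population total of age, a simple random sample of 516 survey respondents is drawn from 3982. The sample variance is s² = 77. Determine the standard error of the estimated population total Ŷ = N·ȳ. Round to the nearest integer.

Var(Ŷ) = N²·Var(ȳ) = N²·(1 − n/N)·s²/n.
f = 516/3982 = 0.12958312; Var(ȳ) = 0.87041688·77/516 = 0.12988779.
Var(Ŷ) = 3982² · 0.12988779 = 2.0595429 × 10^6.
SE(Ŷ) = √(2.0595429 × 10^6) = 1435.

1435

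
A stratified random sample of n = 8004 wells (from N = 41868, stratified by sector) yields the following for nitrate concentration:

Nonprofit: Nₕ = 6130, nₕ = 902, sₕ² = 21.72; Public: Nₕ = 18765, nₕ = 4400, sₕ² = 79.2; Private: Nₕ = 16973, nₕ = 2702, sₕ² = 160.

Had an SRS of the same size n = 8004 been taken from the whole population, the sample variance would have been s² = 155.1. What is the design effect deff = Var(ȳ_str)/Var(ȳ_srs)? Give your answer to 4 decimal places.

0.7268

Var(ȳ_str) = Σ Wₕ²(1−fₕ)sₕ²/nₕ with Wₕ = Nₕ/41868:
  Nonprofit: (6130/41868)²·(1−902/6130)·21.72/902 = 4.4023534 × 10^-4
  Public: (18765/41868)²·(1−4400/18765)·79.2/4400 = 0.0027679757
  Private: (16973/41868)²·(1−2702/16973)·160/2702 = 0.0081824474
  → Var(ȳ_str) = 0.011390658.
Var(ȳ_srs) = (1 − 8004/41868)·155.1/8004 = 0.015673311.
deff = 0.011390658 / 0.015673311 = 0.7268.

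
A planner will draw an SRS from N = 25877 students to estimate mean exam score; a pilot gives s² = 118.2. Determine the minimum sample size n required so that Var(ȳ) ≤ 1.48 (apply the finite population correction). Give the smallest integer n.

80

Without fpc, n₀ = s²/D = 118.2/1.48 = 79.8649.
With fpc, (1 − n/N)·s²/n ≤ D requires n ≥ n₀/(1 + n₀/N) = 79.8649/(1 + 79.8649/25877) = 79.6192.
Rounding up, n = 80.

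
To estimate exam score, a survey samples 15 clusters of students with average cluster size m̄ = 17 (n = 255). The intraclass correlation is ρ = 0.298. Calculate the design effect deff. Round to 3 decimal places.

5.768

deff = 1 + (17 − 1)·0.298 = 1 + 4.768 = 5.768.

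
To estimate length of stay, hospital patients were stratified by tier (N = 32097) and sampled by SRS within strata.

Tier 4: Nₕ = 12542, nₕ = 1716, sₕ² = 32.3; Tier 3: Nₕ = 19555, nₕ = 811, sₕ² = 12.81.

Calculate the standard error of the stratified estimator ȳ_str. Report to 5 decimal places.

0.09000

Var(ȳ_str) = Σₕ Wₕ²(1 − fₕ)sₕ²/nₕ with Wₕ = Nₕ/N, N = 32097.
Tier 4: Wₕ = 0.39075303; term = 0.39075303²·(1 − 0.13682028)·32.3/1716 = 0.0024807967.
Tier 3: Wₕ = 0.60924697; term = 0.60924697²·(1 − 0.04147277)·12.81/811 = 0.0056197822.
Sum = 0.0081005789.
SE = √(0.0081005789) = 0.09000.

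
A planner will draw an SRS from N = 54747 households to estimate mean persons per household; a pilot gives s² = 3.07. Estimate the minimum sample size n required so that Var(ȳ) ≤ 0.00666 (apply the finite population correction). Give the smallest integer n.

Without fpc, n₀ = s²/D = 3.07/0.00666 = 460.9610.
With fpc, (1 − n/N)·s²/n ≤ D requires n ≥ n₀/(1 + n₀/N) = 460.9610/(1 + 460.9610/54747) = 457.1122.
Rounding up, n = 458.

458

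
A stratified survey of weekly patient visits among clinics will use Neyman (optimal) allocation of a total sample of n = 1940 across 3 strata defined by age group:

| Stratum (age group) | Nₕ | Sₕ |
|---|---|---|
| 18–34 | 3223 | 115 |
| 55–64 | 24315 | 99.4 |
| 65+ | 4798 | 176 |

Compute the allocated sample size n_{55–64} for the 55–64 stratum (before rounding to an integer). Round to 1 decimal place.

Neyman allocation: nₕ = n·NₕSₕ / Σⱼ NⱼSⱼ.
Σ NⱼSⱼ = 3223·115 + 24315·99.4 + 4798·176 = 3.632004 × 10^6.
n_{55–64} = 1940·24315·99.4 / (3.632004 × 10^6) = 1291.0.

1291.0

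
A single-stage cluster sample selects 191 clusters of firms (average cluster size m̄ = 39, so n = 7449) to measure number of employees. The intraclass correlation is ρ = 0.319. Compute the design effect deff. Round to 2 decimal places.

13.12

deff = 1 + (39 − 1)·0.319 = 1 + 12.122 = 13.122.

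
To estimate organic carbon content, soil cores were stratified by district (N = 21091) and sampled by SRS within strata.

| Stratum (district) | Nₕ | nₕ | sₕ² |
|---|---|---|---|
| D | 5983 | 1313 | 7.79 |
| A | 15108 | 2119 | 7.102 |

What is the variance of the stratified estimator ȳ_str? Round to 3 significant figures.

Var(ȳ_str) = Σₕ Wₕ²(1 − fₕ)sₕ²/nₕ with Wₕ = Nₕ/N, N = 21091.
D: Wₕ = 0.28367550; term = 0.28367550²·(1 − 0.21945512)·7.79/1313 = 3.7266128 × 10^-4.
A: Wₕ = 0.71632450; term = 0.71632450²·(1 − 0.14025682)·7.102/2119 = 0.001478557.
Sum = 0.0018512183.

0.00185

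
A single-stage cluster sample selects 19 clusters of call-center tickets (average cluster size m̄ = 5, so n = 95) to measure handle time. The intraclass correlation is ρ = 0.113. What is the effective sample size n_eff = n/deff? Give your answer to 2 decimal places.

deff = 1 + (5 − 1)·0.113 = 1 + 0.452 = 1.452.
n_eff = 95 / 1.452 = 65.43.

65.43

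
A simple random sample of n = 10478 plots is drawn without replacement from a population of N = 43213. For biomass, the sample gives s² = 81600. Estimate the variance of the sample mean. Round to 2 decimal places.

Under SRS without replacement, Var(ȳ) = (1 − f)·s²/n with f = n/N = 10478/43213 = 0.24247333.
Var(ȳ) = (1 − 0.24247333)·81600/10478 = 0.75752667·7.7877458 = 5.8994251.

5.90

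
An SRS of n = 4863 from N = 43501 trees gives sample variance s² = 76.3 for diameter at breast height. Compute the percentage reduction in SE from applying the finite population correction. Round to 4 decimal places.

f = n/N = 4863/43501 = 0.11179053.
SE_no-fpc = √(s²/n) = 0.12525934; SE_fpc = √((1−f)s²/n) = 0.1180505.
Ratio = √(1−f) = 0.94244865. Reduction = 100·(1 − 0.94244865) = 5.7551%.

5.7551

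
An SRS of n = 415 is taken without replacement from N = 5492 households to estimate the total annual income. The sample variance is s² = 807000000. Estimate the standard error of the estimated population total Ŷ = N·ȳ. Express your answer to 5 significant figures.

7.3635 × 10^6

Var(Ŷ) = N²·Var(ȳ) = N²·(1 − n/N)·s²/n.
f = 415/5492 = 0.07556446; Var(ȳ) = 0.92443554·807000000/415 = 1.7976373 × 10^6.
Var(Ŷ) = 5492² · (1.7976373 × 10^6) = 5.4220451 × 10^13.
SE(Ŷ) = √(5.4220451 × 10^13) = 7.3635 × 10^6.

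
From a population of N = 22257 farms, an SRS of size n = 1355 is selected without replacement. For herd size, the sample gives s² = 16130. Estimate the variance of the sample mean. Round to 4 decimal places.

Under SRS without replacement, Var(ȳ) = (1 − f)·s²/n with f = n/N = 1355/22257 = 0.06087972.
Var(ȳ) = (1 − 0.06087972)·16130/1355 = 0.93912028·11.904059 = 11.179343.

11.1793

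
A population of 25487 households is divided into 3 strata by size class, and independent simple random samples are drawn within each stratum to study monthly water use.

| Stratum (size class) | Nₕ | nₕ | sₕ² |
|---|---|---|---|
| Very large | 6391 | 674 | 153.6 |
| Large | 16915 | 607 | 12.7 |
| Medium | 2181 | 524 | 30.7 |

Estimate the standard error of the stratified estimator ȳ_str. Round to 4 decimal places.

Var(ȳ_str) = Σₕ Wₕ²(1 − fₕ)sₕ²/nₕ with Wₕ = Nₕ/N, N = 25487.
Very large: Wₕ = 0.25075529; term = 0.25075529²·(1 − 0.10546080)·153.6/674 = 0.012818314.
Large: Wₕ = 0.66367168; term = 0.66367168²·(1 − 0.03588531)·12.7/607 = 0.008884854.
Medium: Wₕ = 0.08557304; term = 0.08557304²·(1 − 0.24025676)·30.7/524 = 3.2594763 × 10^-4.
Sum = 0.022029116.
SE = √(0.022029116) = 0.1484.

0.1484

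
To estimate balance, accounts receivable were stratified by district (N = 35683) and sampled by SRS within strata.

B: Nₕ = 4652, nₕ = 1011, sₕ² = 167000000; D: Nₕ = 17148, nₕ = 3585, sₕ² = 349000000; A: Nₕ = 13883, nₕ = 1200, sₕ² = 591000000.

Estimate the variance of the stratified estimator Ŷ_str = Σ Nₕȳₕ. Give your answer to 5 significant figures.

1.1216 × 10^14

Var(Ŷ_str) = Σₕ Nₕ²(1 − fₕ)sₕ²/nₕ.
B: 4652²·(1 − 1011/4652)·167000000/1011 = 2.7978582 × 10^12.
D: 17148²·(1 − 3585/17148)·349000000/3585 = 2.2641516 × 10^13.
A: 13883²·(1 − 1200/13883)·591000000/1200 = 8.6718459 × 10^13.
Sum = 1.1215783 × 10^14.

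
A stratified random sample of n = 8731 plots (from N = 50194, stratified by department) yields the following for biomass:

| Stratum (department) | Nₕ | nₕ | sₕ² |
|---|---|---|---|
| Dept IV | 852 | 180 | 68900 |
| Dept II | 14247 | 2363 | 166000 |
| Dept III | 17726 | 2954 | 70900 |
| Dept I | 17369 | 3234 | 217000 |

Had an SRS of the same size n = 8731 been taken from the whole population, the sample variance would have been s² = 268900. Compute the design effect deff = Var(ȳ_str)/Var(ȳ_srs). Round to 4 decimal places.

Var(ȳ_str) = Σ Wₕ²(1−fₕ)sₕ²/nₕ with Wₕ = Nₕ/50194:
  Dept IV: (852/50194)²·(1−180/852)·68900/180 = 0.086986523
  Dept II: (14247/50194)²·(1−2363/14247)·166000/2363 = 4.720922
  Dept III: (17726/50194)²·(1−2954/17726)·70900/2954 = 2.4944923
  Dept I: (17369/50194)²·(1−3234/17369)·217000/3234 = 6.5386296
  → Var(ȳ_str) = 13.84103.
Var(ȳ_srs) = (1 − 8731/50194)·268900/8731 = 25.441091.
deff = 13.84103 / 25.441091 = 0.5440.

0.5440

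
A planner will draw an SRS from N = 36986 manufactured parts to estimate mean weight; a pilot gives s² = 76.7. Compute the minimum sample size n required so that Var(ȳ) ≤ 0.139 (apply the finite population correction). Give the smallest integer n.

Without fpc, n₀ = s²/D = 76.7/0.139 = 551.7986.
With fpc, (1 − n/N)·s²/n ≤ D requires n ≥ n₀/(1 + n₀/N) = 551.7986/(1 + 551.7986/36986) = 543.6873.
Rounding up, n = 544.

544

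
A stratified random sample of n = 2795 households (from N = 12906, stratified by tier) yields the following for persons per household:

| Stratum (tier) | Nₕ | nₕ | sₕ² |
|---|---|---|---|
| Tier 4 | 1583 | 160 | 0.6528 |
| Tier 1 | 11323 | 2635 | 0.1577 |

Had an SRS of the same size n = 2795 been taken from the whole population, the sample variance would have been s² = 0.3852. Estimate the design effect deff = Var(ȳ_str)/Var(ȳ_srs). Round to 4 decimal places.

Var(ȳ_str) = Σ Wₕ²(1−fₕ)sₕ²/nₕ with Wₕ = Nₕ/12906:
  Tier 4: (1583/12906)²·(1−160/1583)·0.6528/160 = 5.5177581 × 10^-5
  Tier 1: (11323/12906)²·(1−2635/11323)·0.1577/2635 = 3.5346716 × 10^-5
  → Var(ȳ_str) = 9.0524297 × 10^-5.
Var(ȳ_srs) = (1 − 2795/12906)·0.3852/2795 = 1.0797095 × 10^-4.
deff = (9.0524297 × 10^-5) / (1.0797095 × 10^-4) = 0.8384.

0.8384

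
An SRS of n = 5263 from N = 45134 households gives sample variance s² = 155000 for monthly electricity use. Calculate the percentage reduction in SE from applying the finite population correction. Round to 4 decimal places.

f = n/N = 5263/45134 = 0.11660832.
SE_no-fpc = √(s²/n) = 5.4268668; SE_fpc = √((1−f)s²/n) = 5.1006534.
Ratio = √(1−f) = 0.93988918. Reduction = 100·(1 − 0.93988918) = 6.0111%.

6.0111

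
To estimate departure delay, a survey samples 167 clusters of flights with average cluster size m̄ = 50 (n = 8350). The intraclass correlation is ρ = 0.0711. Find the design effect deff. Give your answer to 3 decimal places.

4.484

deff = 1 + (50 − 1)·0.0711 = 1 + 3.4839 = 4.4839.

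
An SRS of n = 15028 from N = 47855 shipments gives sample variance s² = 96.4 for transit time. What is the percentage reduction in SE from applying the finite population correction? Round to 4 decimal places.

17.1768

f = n/N = 15028/47855 = 0.31403197.
SE_no-fpc = √(s²/n) = 0.080091776; SE_fpc = √((1−f)s²/n) = 0.066334561.
Ratio = √(1−f) = 0.82823187. Reduction = 100·(1 − 0.82823187) = 17.1768%.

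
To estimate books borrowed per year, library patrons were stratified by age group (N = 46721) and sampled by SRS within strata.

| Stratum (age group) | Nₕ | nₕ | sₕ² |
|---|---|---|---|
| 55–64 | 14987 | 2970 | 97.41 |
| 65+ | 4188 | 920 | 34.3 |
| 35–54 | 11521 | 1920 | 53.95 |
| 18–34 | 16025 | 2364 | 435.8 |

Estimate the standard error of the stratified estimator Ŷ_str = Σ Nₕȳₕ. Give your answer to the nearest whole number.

7063

Var(Ŷ_str) = Σₕ Nₕ²(1 − fₕ)sₕ²/nₕ.
55–64: 14987²·(1 − 2970/14987)·97.41/2970 = 5.9068761 × 10^6.
65+: 4188²·(1 − 920/4188)·34.3/920 = 510264.1.
35–54: 11521²·(1 − 1920/11521)·53.95/1920 = 3.1081135 × 10^6.
18–34: 16025²·(1 − 2364/16025)·435.8/2364 = 4.0357131 × 10^7.
Sum = 4.9882385 × 10^7.
SE = √(4.9882385 × 10^7) = 7063.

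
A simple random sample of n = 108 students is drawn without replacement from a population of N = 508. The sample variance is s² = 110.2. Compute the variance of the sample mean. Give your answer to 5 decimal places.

Under SRS without replacement, Var(ȳ) = (1 − f)·s²/n with f = n/N = 108/508 = 0.21259843.
Var(ȳ) = (1 − 0.21259843)·110.2/108 = 0.78740157·1.0203704 = 0.80344124.

0.80344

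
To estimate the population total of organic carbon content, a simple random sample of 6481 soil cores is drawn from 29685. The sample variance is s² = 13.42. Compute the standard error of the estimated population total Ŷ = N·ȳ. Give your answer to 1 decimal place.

Var(Ŷ) = N²·Var(ȳ) = N²·(1 − n/N)·s²/n.
f = 6481/29685 = 0.21832575; Var(ȳ) = 0.78167425·13.42/6481 = 0.0016185879.
Var(Ŷ) = 29685² · 0.0016185879 = 1.4262984 × 10^6.
SE(Ŷ) = √(1.4262984 × 10^6) = 1194.3.

1194.3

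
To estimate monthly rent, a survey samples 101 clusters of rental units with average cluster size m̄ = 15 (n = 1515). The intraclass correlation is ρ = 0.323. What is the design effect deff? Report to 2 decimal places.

deff = 1 + (15 − 1)·0.323 = 1 + 4.522 = 5.522.

5.52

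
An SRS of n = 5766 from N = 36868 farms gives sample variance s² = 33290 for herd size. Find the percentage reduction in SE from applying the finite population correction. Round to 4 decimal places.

f = n/N = 5766/36868 = 0.15639579.
SE_no-fpc = √(s²/n) = 2.4028108; SE_fpc = √((1−f)s²/n) = 2.206932.
Ratio = √(1−f) = 0.91847929. Reduction = 100·(1 − 0.91847929) = 8.1521%.

8.1521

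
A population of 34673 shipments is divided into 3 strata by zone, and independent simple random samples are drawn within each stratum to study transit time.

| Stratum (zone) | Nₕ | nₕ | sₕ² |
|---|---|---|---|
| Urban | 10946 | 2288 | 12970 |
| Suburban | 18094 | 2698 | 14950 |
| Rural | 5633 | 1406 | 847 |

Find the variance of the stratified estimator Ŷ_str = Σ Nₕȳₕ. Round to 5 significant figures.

Var(Ŷ_str) = Σₕ Nₕ²(1 − fₕ)sₕ²/nₕ.
Urban: 10946²·(1 − 2288/10946)·12970/2288 = 5.3722595 × 10^8.
Suburban: 18094²·(1 − 2698/18094)·14950/2698 = 1.5436248 × 10^9.
Rural: 5633²·(1 − 1406/5633)·847/1406 = 1.4343994 × 10^7.
Sum = 2.0951947 × 10^9.

2.0952 × 10^9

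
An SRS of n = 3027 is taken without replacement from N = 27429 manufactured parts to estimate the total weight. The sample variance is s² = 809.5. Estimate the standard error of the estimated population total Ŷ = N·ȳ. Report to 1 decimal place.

Var(Ŷ) = N²·Var(ȳ) = N²·(1 − n/N)·s²/n.
f = 3027/27429 = 0.11035765; Var(ȳ) = 0.88964235·809.5/3027 = 0.23791394.
Var(Ŷ) = 27429² · 0.23791394 = 1.7899456 × 10^8.
SE(Ŷ) = √(1.7899456 × 10^8) = 13378.9.

13378.9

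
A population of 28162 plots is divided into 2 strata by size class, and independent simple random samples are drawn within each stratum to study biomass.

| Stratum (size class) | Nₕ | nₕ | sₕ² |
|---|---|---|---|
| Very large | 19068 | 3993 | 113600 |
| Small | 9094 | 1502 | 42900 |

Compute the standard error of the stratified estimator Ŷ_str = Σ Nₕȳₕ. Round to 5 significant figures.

Var(Ŷ_str) = Σₕ Nₕ²(1 − fₕ)sₕ²/nₕ.
Very large: 19068²·(1 − 3993/19068)·113600/3993 = 8.1778942 × 10^9.
Small: 9094²·(1 − 1502/9094)·42900/1502 = 1.9719619 × 10^9.
Sum = 1.0149856 × 10^10.
SE = √(1.0149856 × 10^10) = 100750.

100750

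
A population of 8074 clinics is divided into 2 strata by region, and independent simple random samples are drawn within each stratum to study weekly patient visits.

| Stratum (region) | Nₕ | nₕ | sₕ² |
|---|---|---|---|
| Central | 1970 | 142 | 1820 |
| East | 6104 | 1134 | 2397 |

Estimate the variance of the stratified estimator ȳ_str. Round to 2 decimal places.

1.69

Var(ȳ_str) = Σₕ Wₕ²(1 − fₕ)sₕ²/nₕ with Wₕ = Nₕ/N, N = 8074.
Central: Wₕ = 0.24399306; term = 0.24399306²·(1 − 0.07208122)·1820/142 = 0.70802399.
East: Wₕ = 0.75600694; term = 0.75600694²·(1 − 0.18577982)·2397/1134 = 0.98366768.
Sum = 1.6916917.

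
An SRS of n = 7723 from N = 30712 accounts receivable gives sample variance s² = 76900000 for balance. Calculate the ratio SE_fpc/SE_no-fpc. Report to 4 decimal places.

0.8652

f = n/N = 7723/30712 = 0.25146523.
SE_no-fpc = √(s²/n) = 99.786124; SE_fpc = √((1−f)s²/n) = 86.332863.
Ratio = √(1−f) = 0.86517904.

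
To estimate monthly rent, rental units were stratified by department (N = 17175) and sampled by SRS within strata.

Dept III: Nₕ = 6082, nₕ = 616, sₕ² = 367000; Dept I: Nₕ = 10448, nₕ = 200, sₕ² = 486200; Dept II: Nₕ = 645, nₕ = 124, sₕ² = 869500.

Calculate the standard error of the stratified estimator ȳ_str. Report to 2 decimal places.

30.94

Var(ȳ_str) = Σₕ Wₕ²(1 − fₕ)sₕ²/nₕ with Wₕ = Nₕ/N, N = 17175.
Dept III: Wₕ = 0.35411936; term = 0.35411936²·(1 − 0.10128247)·367000/616 = 67.144107.
Dept I: Wₕ = 0.60832606; term = 0.60832606²·(1 − 0.01914242)·486200/200 = 882.39644.
Dept II: Wₕ = 0.03755459; term = 0.03755459²·(1 − 0.19224806)·869500/124 = 7.9882537.
Sum = 957.5288.
SE = √(957.5288) = 30.94.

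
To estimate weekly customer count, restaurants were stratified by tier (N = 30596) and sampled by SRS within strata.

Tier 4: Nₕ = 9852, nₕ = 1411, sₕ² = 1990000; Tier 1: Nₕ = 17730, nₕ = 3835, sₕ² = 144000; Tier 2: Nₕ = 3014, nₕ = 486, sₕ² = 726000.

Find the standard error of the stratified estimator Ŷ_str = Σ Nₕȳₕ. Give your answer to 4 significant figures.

Var(Ŷ_str) = Σₕ Nₕ²(1 − fₕ)sₕ²/nₕ.
Tier 4: 9852²·(1 − 1411/9852)·1990000/1411 = 1.1728551 × 10^11.
Tier 1: 17730²·(1 − 3835/17730)·144000/3835 = 9.250483 × 10^9.
Tier 2: 3014²·(1 − 486/3014)·726000/486 = 1.1382055 × 10^10.
Sum = 1.3791805 × 10^11.
SE = √(1.3791805 × 10^11) = 371400.

371400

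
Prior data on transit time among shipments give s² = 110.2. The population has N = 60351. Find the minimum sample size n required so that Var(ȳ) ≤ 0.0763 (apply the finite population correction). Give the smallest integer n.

1411

Without fpc, n₀ = s²/D = 110.2/0.0763 = 1444.2988.
With fpc, (1 − n/N)·s²/n ≤ D requires n ≥ n₀/(1 + n₀/N) = 1444.2988/(1 + 1444.2988/60351) = 1410.5422.
Rounding up, n = 1411.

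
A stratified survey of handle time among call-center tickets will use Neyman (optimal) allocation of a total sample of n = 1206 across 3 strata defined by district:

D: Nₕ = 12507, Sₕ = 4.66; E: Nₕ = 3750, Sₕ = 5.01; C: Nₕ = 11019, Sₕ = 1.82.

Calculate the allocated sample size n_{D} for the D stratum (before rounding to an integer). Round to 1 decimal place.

Neyman allocation: nₕ = n·NₕSₕ / Σⱼ NⱼSⱼ.
Σ NⱼSⱼ = 12507·4.66 + 3750·5.01 + 11019·1.82 = 97124.7.
n_{D} = 1206·12507·4.66 / 97124.7 = 723.7.

723.7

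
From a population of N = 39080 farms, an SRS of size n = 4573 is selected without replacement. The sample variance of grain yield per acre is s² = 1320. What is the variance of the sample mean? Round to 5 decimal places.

Under SRS without replacement, Var(ȳ) = (1 − f)·s²/n with f = n/N = 4573/39080 = 0.11701638.
Var(ȳ) = (1 − 0.11701638)·1320/4573 = 0.88298362·0.28865078 = 0.25487391.

0.25487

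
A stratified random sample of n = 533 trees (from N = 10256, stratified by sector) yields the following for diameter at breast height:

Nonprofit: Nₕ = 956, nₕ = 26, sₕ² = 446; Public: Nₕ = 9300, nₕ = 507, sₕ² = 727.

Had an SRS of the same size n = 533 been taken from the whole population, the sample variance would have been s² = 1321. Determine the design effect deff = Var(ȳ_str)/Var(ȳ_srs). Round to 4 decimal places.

0.5362

Var(ȳ_str) = Σ Wₕ²(1−fₕ)sₕ²/nₕ with Wₕ = Nₕ/10256:
  Nonprofit: (956/10256)²·(1−26/956)·446/26 = 0.14499276
  Public: (9300/10256)²·(1−507/9300)·727/507 = 1.1147833
  → Var(ȳ_str) = 1.2597761.
Var(ȳ_srs) = (1 − 533/10256)·1321/533 = 2.3496214.
deff = 1.2597761 / 2.3496214 = 0.5362.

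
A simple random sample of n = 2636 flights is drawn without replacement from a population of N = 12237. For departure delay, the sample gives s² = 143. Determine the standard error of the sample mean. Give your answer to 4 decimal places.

0.2063

Under SRS without replacement, Var(ȳ) = (1 − f)·s²/n with f = n/N = 2636/12237 = 0.21541227.
Var(ȳ) = (1 − 0.21541227)·143/2636 = 0.78458773·0.054248862 = 0.042562991.
SE(ȳ) = √(0.042562991) = 0.2063.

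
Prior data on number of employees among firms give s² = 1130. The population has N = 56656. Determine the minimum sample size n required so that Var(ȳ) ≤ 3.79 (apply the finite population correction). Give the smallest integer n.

Without fpc, n₀ = s²/D = 1130/3.79 = 298.1530.
With fpc, (1 − n/N)·s²/n ≤ D requires n ≥ n₀/(1 + n₀/N) = 298.1530/(1 + 298.1530/56656) = 296.5922.
Rounding up, n = 297.

297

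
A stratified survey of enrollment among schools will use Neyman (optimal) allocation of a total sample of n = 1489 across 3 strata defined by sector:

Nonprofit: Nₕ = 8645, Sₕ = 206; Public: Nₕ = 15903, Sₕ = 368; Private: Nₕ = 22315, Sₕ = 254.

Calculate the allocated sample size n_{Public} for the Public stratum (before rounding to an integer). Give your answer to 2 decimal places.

655.14

Neyman allocation: nₕ = n·NₕSₕ / Σⱼ NⱼSⱼ.
Σ NⱼSⱼ = 8645·206 + 15903·368 + 22315·254 = 1.3301184 × 10^7.
n_{Public} = 1489·15903·368 / (1.3301184 × 10^7) = 655.14.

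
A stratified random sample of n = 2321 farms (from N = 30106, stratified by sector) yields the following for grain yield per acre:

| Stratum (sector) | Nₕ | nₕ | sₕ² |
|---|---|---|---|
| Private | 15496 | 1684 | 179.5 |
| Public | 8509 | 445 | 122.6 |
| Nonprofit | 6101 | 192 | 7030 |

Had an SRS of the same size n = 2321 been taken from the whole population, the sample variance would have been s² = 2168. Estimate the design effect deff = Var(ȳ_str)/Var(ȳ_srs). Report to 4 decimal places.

Var(ȳ_str) = Σ Wₕ²(1−fₕ)sₕ²/nₕ with Wₕ = Nₕ/30106:
  Private: (15496/30106)²·(1−1684/15496)·179.5/1684 = 0.025170534
  Public: (8509/30106)²·(1−445/8509)·122.6/445 = 0.020857074
  Nonprofit: (6101/30106)²·(1−192/6101)·7030/192 = 1.4563407
  → Var(ȳ_str) = 1.5023683.
Var(ȳ_srs) = (1 − 2321/30106)·2168/2321 = 0.86206791.
deff = 1.5023683 / 0.86206791 = 1.7427.

1.7427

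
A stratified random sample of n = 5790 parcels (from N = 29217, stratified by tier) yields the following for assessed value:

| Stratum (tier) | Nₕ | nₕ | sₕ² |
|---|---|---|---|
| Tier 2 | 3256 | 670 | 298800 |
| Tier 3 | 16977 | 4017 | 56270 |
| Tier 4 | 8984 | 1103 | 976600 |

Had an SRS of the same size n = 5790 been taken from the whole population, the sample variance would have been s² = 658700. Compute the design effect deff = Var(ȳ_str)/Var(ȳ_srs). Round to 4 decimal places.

0.8929

Var(ȳ_str) = Σ Wₕ²(1−fₕ)sₕ²/nₕ with Wₕ = Nₕ/29217:
  Tier 2: (3256/29217)²·(1−670/3256)·298800/670 = 4.3989342
  Tier 3: (16977/29217)²·(1−4017/16977)·56270/4017 = 3.6105203
  Tier 4: (8984/29217)²·(1−1103/8984)·976600/1103 = 73.438033
  → Var(ȳ_str) = 81.447488.
Var(ȳ_srs) = (1 − 5790/29217)·658700/5790 = 91.220019.
deff = 81.447488 / 91.220019 = 0.8929.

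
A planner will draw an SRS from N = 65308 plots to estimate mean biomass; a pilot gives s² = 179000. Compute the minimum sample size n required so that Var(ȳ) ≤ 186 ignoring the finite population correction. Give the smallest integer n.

963

Without fpc, n₀ = s²/D = 179000/186 = 962.3656.
Rounding up, n = 963.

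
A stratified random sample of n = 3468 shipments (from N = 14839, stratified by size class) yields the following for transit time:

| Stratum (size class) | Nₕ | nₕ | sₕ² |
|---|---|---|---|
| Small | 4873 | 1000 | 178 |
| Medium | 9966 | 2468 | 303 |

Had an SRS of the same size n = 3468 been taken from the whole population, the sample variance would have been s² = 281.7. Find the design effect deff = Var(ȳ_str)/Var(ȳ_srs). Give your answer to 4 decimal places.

0.9145

Var(ȳ_str) = Σ Wₕ²(1−fₕ)sₕ²/nₕ with Wₕ = Nₕ/14839:
  Small: (4873/14839)²·(1−1000/4873)·178/1000 = 0.01525649
  Medium: (9966/14839)²·(1−2468/9966)·303/2468 = 0.041663382
  → Var(ȳ_str) = 0.056919872.
Var(ȳ_srs) = (1 − 3468/14839)·281.7/3468 = 0.062244615.
deff = 0.056919872 / 0.062244615 = 0.9145.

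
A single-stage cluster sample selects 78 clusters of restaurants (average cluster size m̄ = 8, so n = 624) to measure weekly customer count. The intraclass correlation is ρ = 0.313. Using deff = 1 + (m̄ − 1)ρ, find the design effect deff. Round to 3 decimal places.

3.191

deff = 1 + (8 − 1)·0.313 = 1 + 2.191 = 3.191.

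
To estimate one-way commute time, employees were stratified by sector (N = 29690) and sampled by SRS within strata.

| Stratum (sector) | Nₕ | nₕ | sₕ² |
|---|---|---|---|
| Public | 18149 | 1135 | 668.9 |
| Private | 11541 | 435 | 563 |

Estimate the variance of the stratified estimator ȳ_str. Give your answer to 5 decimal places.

0.39464

Var(ȳ_str) = Σₕ Wₕ²(1 − fₕ)sₕ²/nₕ with Wₕ = Nₕ/N, N = 29690.
Public: Wₕ = 0.61128326; term = 0.61128326²·(1 − 0.06253788)·668.9/1135 = 0.20644486.
Private: Wₕ = 0.38871674; term = 0.38871674²·(1 − 0.03769171)·563/435 = 0.18819143.
Sum = 0.39463629.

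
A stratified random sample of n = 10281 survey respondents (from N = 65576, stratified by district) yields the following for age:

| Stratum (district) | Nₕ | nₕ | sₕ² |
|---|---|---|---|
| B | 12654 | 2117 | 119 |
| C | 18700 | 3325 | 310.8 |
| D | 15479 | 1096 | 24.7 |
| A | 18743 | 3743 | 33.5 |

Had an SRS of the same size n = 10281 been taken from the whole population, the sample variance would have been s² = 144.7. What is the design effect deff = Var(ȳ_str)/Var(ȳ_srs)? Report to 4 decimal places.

0.8211

Var(ȳ_str) = Σ Wₕ²(1−fₕ)sₕ²/nₕ with Wₕ = Nₕ/65576:
  B: (12654/65576)²·(1−2117/12654)·119/2117 = 0.0017429345
  C: (18700/65576)²·(1−3325/18700)·310.8/3325 = 0.0062496579
  D: (15479/65576)²·(1−1096/15479)·24.7/1096 = 0.0011667799
  A: (18743/65576)²·(1−3743/18743)·33.5/3743 = 5.851477 × 10^-4
  → Var(ȳ_str) = 0.00974452.
Var(ȳ_srs) = (1 − 10281/65576)·144.7/10281 = 0.011867906.
deff = 0.00974452 / 0.011867906 = 0.8211.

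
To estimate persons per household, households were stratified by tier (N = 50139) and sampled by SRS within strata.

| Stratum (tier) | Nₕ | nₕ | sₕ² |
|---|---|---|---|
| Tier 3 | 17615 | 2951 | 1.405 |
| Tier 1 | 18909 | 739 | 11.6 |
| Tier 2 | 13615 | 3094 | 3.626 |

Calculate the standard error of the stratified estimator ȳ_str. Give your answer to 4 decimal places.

Var(ȳ_str) = Σₕ Wₕ²(1 − fₕ)sₕ²/nₕ with Wₕ = Nₕ/N, N = 50139.
Tier 3: Wₕ = 0.35132332; term = 0.35132332²·(1 − 0.16752768)·1.405/2951 = 4.8920499 × 10^-5.
Tier 1: Wₕ = 0.37713157; term = 0.37713157²·(1 − 0.03908192)·11.6/739 = 0.0021452885.
Tier 2: Wₕ = 0.27154510; term = 0.27154510²·(1 − 0.22724936)·3.626/3094 = 6.6777602 × 10^-5.
Sum = 0.0022609866.
SE = √(0.0022609866) = 0.0475.

0.0475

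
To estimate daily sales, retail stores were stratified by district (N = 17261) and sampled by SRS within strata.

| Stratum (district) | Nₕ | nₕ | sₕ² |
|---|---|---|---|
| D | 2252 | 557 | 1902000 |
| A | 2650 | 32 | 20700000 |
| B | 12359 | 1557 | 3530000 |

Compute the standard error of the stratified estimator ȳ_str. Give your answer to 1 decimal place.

127.0

Var(ȳ_str) = Σₕ Wₕ²(1 − fₕ)sₕ²/nₕ with Wₕ = Nₕ/N, N = 17261.
D: Wₕ = 0.13046753; term = 0.13046753²·(1 − 0.24733570)·1902000/557 = 43.748332.
A: Wₕ = 0.15352529; term = 0.15352529²·(1 − 0.01207547)·20700000/32 = 15062.74.
B: Wₕ = 0.71600718; term = 0.71600718²·(1 − 0.12598107)·3530000/1557 = 1015.8783.
Sum = 16122.367.
SE = √(16122.367) = 127.0.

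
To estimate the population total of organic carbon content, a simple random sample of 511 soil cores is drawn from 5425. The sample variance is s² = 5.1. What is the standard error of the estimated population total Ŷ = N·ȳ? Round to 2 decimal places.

Var(Ŷ) = N²·Var(ȳ) = N²·(1 − n/N)·s²/n.
f = 511/5425 = 0.09419355; Var(ȳ) = 0.90580645·5.1/511 = 0.0090403384.
Var(Ŷ) = 5425² · 0.0090403384 = 266062.81.
SE(Ŷ) = √(266062.81) = 515.81.

515.81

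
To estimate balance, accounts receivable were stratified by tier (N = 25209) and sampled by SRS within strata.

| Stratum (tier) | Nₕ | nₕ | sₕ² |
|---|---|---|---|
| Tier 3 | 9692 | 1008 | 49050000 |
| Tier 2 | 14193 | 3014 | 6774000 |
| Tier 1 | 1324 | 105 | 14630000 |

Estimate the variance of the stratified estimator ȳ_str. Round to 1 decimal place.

Var(ȳ_str) = Σₕ Wₕ²(1 − fₕ)sₕ²/nₕ with Wₕ = Nₕ/N, N = 25209.
Tier 3: Wₕ = 0.38446587; term = 0.38446587²·(1 − 0.10400330)·49050000/1008 = 6444.6667.
Tier 2: Wₕ = 0.56301321; term = 0.56301321²·(1 − 0.21235820)·6774000/3014 = 561.13566.
Tier 1: Wₕ = 0.05252093; term = 0.05252093²·(1 − 0.07930514)·14630000/105 = 353.86327.
Sum = 7359.6656.

7359.7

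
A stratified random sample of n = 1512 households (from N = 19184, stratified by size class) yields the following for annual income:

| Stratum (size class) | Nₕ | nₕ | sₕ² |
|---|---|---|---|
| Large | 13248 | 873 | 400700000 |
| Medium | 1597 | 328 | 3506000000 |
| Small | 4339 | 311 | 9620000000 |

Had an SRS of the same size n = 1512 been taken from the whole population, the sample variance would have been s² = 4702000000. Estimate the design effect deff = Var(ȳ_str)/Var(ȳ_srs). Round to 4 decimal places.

Var(ȳ_str) = Σ Wₕ²(1−fₕ)sₕ²/nₕ with Wₕ = Nₕ/19184:
  Large: (13248/19184)²·(1−873/13248)·400700000/873 = 204466.56
  Medium: (1597/19184)²·(1−328/1597)·3506000000/328 = 58860.815
  Small: (4339/19184)²·(1−311/4339)·9620000000/311 = 1.4689786 × 10^6
  → Var(ȳ_str) = 1.732306 × 10^6.
Var(ȳ_srs) = (1 − 1512/19184)·4702000000/1512 = 2.8646883 × 10^6.
deff = (1.732306 × 10^6) / (2.8646883 × 10^6) = 0.6047.

0.6047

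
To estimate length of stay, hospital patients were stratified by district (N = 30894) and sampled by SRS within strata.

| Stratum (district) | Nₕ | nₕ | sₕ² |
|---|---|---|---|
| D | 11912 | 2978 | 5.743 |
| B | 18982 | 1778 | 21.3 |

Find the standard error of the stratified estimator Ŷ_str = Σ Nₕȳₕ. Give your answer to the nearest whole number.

2029

Var(Ŷ_str) = Σₕ Nₕ²(1 − fₕ)sₕ²/nₕ.
D: 11912²·(1 − 2978/11912)·5.743/2978 = 205231.85.
B: 18982²·(1 − 1778/18982)·21.3/1778 = 3.9121838 × 10^6.
Sum = 4.1174157 × 10^6.
SE = √(4.1174157 × 10^6) = 2029.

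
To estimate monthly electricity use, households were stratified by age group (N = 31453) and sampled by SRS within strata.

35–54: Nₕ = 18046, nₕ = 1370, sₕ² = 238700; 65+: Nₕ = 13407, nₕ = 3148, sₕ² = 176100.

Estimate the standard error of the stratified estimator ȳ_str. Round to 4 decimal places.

7.7960

Var(ȳ_str) = Σₕ Wₕ²(1 − fₕ)sₕ²/nₕ with Wₕ = Nₕ/N, N = 31453.
35–54: Wₕ = 0.57374495; term = 0.57374495²·(1 − 0.07591710)·238700/1370 = 53.00057.
65+: Wₕ = 0.42625505; term = 0.42625505²·(1 − 0.23480271)·176100/3148 = 7.7774481.
Sum = 60.778018.
SE = √(60.778018) = 7.7960.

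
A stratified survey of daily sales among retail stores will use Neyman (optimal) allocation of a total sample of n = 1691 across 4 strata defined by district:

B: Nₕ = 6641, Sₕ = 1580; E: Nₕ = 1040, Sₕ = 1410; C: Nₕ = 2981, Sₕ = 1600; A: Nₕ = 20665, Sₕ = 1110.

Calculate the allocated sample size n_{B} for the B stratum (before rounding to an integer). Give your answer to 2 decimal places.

447.31

Neyman allocation: nₕ = n·NₕSₕ / Σⱼ NⱼSⱼ.
Σ NⱼSⱼ = 6641·1580 + 1040·1410 + 2981·1600 + 20665·1110 = 3.966693 × 10^7.
n_{B} = 1691·6641·1580 / (3.966693 × 10^7) = 447.31.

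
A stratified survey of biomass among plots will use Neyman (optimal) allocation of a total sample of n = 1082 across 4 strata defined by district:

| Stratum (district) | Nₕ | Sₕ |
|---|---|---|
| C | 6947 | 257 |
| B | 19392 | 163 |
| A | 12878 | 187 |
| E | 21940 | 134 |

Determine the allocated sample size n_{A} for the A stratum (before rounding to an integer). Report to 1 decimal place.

Neyman allocation: nₕ = n·NₕSₕ / Σⱼ NⱼSⱼ.
Σ NⱼSⱼ = 6947·257 + 19392·163 + 12878·187 + 21940·134 = 1.0294421 × 10^7.
n_{A} = 1082·12878·187 / (1.0294421 × 10^7) = 253.1.

253.1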